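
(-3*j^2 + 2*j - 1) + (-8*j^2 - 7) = -11*j^2 + 2*j - 8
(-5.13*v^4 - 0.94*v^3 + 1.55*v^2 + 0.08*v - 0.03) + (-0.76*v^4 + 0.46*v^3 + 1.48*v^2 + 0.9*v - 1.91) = -5.89*v^4 - 0.48*v^3 + 3.03*v^2 + 0.98*v - 1.94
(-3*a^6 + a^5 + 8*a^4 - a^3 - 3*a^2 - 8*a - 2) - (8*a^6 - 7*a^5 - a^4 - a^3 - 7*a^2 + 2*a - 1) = -11*a^6 + 8*a^5 + 9*a^4 + 4*a^2 - 10*a - 1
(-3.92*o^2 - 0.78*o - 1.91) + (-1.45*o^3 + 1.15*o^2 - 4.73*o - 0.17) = -1.45*o^3 - 2.77*o^2 - 5.51*o - 2.08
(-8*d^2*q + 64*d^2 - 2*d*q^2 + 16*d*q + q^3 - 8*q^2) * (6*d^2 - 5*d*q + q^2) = -48*d^4*q + 384*d^4 + 28*d^3*q^2 - 224*d^3*q + 8*d^2*q^3 - 64*d^2*q^2 - 7*d*q^4 + 56*d*q^3 + q^5 - 8*q^4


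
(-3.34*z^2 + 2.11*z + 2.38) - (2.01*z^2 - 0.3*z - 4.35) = -5.35*z^2 + 2.41*z + 6.73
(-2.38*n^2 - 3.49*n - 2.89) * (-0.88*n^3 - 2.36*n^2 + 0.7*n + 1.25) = 2.0944*n^5 + 8.688*n^4 + 9.1136*n^3 + 1.4024*n^2 - 6.3855*n - 3.6125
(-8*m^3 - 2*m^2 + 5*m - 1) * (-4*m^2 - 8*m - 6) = 32*m^5 + 72*m^4 + 44*m^3 - 24*m^2 - 22*m + 6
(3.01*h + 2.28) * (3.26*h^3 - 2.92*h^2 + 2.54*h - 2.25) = 9.8126*h^4 - 1.3564*h^3 + 0.9878*h^2 - 0.981299999999999*h - 5.13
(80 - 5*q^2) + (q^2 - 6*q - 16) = -4*q^2 - 6*q + 64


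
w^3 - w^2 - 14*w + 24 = (w - 3)*(w - 2)*(w + 4)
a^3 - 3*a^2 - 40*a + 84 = (a - 7)*(a - 2)*(a + 6)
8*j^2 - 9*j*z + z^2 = (-8*j + z)*(-j + z)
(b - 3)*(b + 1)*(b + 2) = b^3 - 7*b - 6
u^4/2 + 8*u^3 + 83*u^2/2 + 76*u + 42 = (u/2 + 1)*(u + 1)*(u + 6)*(u + 7)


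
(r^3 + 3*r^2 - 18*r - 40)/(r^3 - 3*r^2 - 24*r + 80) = (r + 2)/(r - 4)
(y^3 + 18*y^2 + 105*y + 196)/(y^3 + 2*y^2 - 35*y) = (y^2 + 11*y + 28)/(y*(y - 5))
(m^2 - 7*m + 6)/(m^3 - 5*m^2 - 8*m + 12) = 1/(m + 2)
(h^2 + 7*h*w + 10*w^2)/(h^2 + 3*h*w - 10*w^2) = (-h - 2*w)/(-h + 2*w)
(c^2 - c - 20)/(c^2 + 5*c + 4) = (c - 5)/(c + 1)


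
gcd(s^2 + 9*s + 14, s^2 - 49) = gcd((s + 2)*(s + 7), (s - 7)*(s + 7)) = s + 7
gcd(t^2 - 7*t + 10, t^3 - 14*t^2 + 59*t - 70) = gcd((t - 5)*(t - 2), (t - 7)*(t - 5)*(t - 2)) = t^2 - 7*t + 10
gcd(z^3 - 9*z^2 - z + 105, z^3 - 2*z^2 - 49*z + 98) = z - 7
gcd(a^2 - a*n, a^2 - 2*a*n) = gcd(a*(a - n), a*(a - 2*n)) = a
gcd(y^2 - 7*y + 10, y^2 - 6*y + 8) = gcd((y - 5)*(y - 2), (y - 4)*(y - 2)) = y - 2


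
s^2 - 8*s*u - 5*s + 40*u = (s - 5)*(s - 8*u)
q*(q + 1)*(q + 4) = q^3 + 5*q^2 + 4*q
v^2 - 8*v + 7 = (v - 7)*(v - 1)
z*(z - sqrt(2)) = z^2 - sqrt(2)*z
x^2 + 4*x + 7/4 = (x + 1/2)*(x + 7/2)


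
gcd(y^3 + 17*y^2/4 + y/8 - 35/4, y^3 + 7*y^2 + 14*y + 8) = y + 2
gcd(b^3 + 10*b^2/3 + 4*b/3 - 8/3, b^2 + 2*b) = b + 2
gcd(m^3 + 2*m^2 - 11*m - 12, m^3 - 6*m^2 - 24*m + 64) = m + 4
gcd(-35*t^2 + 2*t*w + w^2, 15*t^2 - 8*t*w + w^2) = 5*t - w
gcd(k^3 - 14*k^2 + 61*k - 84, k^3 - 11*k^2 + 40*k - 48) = k^2 - 7*k + 12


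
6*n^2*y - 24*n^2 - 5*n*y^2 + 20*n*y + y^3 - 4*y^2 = (-3*n + y)*(-2*n + y)*(y - 4)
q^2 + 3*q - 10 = (q - 2)*(q + 5)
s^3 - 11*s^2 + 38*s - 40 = (s - 5)*(s - 4)*(s - 2)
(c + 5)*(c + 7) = c^2 + 12*c + 35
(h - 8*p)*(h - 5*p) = h^2 - 13*h*p + 40*p^2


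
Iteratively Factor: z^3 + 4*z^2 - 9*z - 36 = (z + 4)*(z^2 - 9) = (z - 3)*(z + 4)*(z + 3)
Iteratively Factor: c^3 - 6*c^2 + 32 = (c + 2)*(c^2 - 8*c + 16) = (c - 4)*(c + 2)*(c - 4)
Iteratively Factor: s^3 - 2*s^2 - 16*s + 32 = (s - 2)*(s^2 - 16) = (s - 2)*(s + 4)*(s - 4)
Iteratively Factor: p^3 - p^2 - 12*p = (p - 4)*(p^2 + 3*p) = p*(p - 4)*(p + 3)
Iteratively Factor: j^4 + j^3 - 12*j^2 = (j + 4)*(j^3 - 3*j^2) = j*(j + 4)*(j^2 - 3*j) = j^2*(j + 4)*(j - 3)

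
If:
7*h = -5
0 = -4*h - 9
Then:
No Solution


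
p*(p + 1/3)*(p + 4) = p^3 + 13*p^2/3 + 4*p/3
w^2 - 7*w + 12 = (w - 4)*(w - 3)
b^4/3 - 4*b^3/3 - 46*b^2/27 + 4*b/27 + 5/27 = (b/3 + 1/3)*(b - 5)*(b - 1/3)*(b + 1/3)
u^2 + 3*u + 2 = (u + 1)*(u + 2)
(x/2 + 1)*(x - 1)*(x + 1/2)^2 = x^4/2 + x^3 - 3*x^2/8 - 7*x/8 - 1/4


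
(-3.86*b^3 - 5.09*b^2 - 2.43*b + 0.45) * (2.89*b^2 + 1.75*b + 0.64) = -11.1554*b^5 - 21.4651*b^4 - 18.4006*b^3 - 6.2096*b^2 - 0.7677*b + 0.288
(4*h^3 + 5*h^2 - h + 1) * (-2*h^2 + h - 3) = -8*h^5 - 6*h^4 - 5*h^3 - 18*h^2 + 4*h - 3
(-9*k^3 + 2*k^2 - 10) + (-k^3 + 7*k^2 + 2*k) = -10*k^3 + 9*k^2 + 2*k - 10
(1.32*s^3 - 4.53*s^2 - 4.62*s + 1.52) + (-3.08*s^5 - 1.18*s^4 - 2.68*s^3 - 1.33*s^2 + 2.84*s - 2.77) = -3.08*s^5 - 1.18*s^4 - 1.36*s^3 - 5.86*s^2 - 1.78*s - 1.25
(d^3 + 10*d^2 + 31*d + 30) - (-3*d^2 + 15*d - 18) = d^3 + 13*d^2 + 16*d + 48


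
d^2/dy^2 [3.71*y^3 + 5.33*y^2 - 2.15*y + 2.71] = 22.26*y + 10.66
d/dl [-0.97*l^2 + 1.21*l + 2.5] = 1.21 - 1.94*l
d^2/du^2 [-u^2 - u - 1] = -2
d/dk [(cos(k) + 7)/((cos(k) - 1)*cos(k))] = (sin(k) - 7*sin(k)/cos(k)^2 + 14*tan(k))/(cos(k) - 1)^2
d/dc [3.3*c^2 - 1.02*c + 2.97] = 6.6*c - 1.02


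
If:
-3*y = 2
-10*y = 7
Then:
No Solution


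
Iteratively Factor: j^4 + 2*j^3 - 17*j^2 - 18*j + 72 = (j + 4)*(j^3 - 2*j^2 - 9*j + 18) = (j - 3)*(j + 4)*(j^2 + j - 6) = (j - 3)*(j - 2)*(j + 4)*(j + 3)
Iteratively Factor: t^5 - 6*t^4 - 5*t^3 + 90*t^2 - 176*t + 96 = (t - 2)*(t^4 - 4*t^3 - 13*t^2 + 64*t - 48) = (t - 2)*(t - 1)*(t^3 - 3*t^2 - 16*t + 48) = (t - 4)*(t - 2)*(t - 1)*(t^2 + t - 12) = (t - 4)*(t - 2)*(t - 1)*(t + 4)*(t - 3)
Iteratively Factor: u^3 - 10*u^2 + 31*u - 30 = (u - 5)*(u^2 - 5*u + 6) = (u - 5)*(u - 2)*(u - 3)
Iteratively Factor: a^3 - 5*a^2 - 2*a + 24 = (a - 4)*(a^2 - a - 6) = (a - 4)*(a + 2)*(a - 3)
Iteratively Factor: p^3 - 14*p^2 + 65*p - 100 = (p - 5)*(p^2 - 9*p + 20) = (p - 5)^2*(p - 4)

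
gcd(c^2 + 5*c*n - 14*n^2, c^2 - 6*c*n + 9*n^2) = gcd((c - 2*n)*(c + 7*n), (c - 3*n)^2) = 1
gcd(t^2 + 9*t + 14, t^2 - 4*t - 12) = t + 2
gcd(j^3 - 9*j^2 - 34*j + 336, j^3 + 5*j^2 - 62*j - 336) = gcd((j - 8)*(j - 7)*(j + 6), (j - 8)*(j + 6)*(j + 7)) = j^2 - 2*j - 48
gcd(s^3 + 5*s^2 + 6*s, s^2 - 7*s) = s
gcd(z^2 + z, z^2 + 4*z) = z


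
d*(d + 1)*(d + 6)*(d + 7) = d^4 + 14*d^3 + 55*d^2 + 42*d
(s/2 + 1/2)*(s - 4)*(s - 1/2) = s^3/2 - 7*s^2/4 - 5*s/4 + 1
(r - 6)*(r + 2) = r^2 - 4*r - 12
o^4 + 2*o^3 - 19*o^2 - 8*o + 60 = (o - 3)*(o - 2)*(o + 2)*(o + 5)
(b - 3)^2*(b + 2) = b^3 - 4*b^2 - 3*b + 18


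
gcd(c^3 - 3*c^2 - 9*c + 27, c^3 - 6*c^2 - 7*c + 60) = c + 3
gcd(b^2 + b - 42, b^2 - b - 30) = b - 6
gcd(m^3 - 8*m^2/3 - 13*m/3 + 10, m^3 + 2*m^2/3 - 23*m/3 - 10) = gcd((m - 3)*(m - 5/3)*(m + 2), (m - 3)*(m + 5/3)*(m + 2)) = m^2 - m - 6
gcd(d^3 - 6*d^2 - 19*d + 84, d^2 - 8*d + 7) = d - 7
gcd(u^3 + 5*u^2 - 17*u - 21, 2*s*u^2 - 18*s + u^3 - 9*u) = u - 3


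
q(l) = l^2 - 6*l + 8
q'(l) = 2*l - 6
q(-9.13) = 146.14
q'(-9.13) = -24.26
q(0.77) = 3.97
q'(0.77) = -4.46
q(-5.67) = 74.17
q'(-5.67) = -17.34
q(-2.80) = 32.64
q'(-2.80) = -11.60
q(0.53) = 5.10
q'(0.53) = -4.94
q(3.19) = -0.96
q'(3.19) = 0.38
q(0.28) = 6.40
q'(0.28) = -5.44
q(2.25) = -0.44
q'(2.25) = -1.50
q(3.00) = -1.00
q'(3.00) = 0.00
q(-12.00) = 224.00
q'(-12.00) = -30.00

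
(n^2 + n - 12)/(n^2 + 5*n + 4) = (n - 3)/(n + 1)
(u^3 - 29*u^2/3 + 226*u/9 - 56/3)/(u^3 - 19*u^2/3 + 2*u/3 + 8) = (u - 7/3)/(u + 1)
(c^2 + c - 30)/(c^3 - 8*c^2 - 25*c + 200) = (c + 6)/(c^2 - 3*c - 40)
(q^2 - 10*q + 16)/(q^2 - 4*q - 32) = (q - 2)/(q + 4)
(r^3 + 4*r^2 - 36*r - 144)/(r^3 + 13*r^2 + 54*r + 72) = (r - 6)/(r + 3)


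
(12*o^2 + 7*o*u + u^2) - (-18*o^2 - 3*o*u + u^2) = 30*o^2 + 10*o*u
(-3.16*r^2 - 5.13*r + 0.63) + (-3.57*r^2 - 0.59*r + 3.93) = -6.73*r^2 - 5.72*r + 4.56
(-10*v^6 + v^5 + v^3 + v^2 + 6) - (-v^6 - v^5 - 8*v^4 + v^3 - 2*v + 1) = -9*v^6 + 2*v^5 + 8*v^4 + v^2 + 2*v + 5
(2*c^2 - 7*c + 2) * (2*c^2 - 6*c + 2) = 4*c^4 - 26*c^3 + 50*c^2 - 26*c + 4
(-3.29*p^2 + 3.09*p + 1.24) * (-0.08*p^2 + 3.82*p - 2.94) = 0.2632*p^4 - 12.815*p^3 + 21.3772*p^2 - 4.3478*p - 3.6456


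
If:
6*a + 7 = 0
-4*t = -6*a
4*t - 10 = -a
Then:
No Solution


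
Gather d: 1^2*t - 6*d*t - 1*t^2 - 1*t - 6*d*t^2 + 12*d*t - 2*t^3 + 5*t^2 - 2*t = d*(-6*t^2 + 6*t) - 2*t^3 + 4*t^2 - 2*t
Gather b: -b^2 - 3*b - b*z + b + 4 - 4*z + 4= -b^2 + b*(-z - 2) - 4*z + 8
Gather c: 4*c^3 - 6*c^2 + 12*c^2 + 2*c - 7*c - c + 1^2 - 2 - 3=4*c^3 + 6*c^2 - 6*c - 4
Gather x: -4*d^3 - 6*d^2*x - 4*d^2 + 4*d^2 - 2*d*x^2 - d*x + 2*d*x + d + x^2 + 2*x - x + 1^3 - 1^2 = -4*d^3 + d + x^2*(1 - 2*d) + x*(-6*d^2 + d + 1)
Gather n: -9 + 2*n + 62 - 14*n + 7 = 60 - 12*n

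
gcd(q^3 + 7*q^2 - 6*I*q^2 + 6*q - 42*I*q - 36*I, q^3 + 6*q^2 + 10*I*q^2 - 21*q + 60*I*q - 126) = q + 6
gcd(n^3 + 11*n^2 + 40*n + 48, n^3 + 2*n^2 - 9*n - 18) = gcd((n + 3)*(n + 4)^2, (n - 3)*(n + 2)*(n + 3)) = n + 3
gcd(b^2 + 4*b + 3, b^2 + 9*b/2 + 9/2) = b + 3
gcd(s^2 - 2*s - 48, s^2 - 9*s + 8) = s - 8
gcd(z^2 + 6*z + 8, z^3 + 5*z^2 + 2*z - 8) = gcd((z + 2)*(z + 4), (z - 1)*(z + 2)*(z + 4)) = z^2 + 6*z + 8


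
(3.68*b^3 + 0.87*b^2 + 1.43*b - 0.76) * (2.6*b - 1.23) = 9.568*b^4 - 2.2644*b^3 + 2.6479*b^2 - 3.7349*b + 0.9348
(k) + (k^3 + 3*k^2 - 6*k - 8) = k^3 + 3*k^2 - 5*k - 8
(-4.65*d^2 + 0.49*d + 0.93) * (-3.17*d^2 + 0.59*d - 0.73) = 14.7405*d^4 - 4.2968*d^3 + 0.7355*d^2 + 0.191*d - 0.6789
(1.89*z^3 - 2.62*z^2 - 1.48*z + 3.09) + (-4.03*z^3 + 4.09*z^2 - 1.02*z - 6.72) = -2.14*z^3 + 1.47*z^2 - 2.5*z - 3.63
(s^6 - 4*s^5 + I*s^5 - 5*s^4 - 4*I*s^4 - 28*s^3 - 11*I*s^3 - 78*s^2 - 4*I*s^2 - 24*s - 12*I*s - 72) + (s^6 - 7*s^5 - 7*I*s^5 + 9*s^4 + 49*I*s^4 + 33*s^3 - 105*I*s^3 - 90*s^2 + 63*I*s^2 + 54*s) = 2*s^6 - 11*s^5 - 6*I*s^5 + 4*s^4 + 45*I*s^4 + 5*s^3 - 116*I*s^3 - 168*s^2 + 59*I*s^2 + 30*s - 12*I*s - 72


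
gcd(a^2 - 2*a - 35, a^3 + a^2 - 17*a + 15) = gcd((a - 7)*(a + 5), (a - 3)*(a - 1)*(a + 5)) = a + 5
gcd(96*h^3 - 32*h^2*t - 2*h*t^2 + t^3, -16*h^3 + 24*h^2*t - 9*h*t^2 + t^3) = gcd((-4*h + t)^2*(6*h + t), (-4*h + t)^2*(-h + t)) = 16*h^2 - 8*h*t + t^2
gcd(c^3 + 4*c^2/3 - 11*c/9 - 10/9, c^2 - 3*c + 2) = c - 1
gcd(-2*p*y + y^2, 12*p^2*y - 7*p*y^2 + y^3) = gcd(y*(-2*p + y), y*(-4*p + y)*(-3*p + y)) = y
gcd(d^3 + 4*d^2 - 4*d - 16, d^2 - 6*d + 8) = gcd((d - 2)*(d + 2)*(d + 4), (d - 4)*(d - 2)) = d - 2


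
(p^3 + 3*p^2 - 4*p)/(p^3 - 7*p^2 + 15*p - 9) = p*(p + 4)/(p^2 - 6*p + 9)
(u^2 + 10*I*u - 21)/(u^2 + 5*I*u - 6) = (u + 7*I)/(u + 2*I)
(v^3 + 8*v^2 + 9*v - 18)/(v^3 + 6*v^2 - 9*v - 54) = (v - 1)/(v - 3)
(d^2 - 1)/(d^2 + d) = (d - 1)/d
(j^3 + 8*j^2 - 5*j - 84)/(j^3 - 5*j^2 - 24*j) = (-j^3 - 8*j^2 + 5*j + 84)/(j*(-j^2 + 5*j + 24))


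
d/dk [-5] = 0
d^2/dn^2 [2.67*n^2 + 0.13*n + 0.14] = 5.34000000000000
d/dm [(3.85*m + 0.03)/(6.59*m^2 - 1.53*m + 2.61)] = (-25.3715*m^2 - 0.3954*m + 10.0944)/(43.4281*m^4 - 20.1654*m^3 + 36.7407*m^2 - 7.9866*m + 6.8121)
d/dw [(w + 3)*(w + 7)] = 2*w + 10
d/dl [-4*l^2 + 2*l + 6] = 2 - 8*l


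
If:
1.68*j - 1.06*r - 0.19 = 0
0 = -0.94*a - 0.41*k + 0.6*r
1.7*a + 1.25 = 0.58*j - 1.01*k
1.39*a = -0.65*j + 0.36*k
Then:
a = -0.09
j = -0.59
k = -1.42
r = -1.12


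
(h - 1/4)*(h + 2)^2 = h^3 + 15*h^2/4 + 3*h - 1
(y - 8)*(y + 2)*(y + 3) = y^3 - 3*y^2 - 34*y - 48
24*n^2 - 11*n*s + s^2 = (-8*n + s)*(-3*n + s)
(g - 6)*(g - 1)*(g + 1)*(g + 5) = g^4 - g^3 - 31*g^2 + g + 30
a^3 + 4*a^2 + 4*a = a*(a + 2)^2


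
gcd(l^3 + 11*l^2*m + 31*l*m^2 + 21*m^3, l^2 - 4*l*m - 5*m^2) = l + m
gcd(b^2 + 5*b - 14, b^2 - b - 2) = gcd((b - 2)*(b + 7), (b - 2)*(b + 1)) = b - 2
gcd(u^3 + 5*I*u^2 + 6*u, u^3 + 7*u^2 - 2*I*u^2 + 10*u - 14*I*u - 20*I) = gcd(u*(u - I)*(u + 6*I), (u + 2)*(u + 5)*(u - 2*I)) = 1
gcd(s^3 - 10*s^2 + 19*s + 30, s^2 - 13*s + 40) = s - 5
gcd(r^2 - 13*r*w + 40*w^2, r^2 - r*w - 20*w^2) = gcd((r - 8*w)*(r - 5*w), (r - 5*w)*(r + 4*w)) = r - 5*w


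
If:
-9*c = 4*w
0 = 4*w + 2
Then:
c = 2/9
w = -1/2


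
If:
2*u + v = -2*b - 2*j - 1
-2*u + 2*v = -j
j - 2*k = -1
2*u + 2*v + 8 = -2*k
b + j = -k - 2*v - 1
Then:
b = 13/4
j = -1/2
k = 1/4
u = -9/4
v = -2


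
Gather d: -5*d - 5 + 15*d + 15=10*d + 10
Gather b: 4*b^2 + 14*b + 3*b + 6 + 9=4*b^2 + 17*b + 15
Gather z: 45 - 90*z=45 - 90*z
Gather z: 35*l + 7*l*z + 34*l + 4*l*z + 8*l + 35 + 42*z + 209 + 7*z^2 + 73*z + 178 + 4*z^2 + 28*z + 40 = 77*l + 11*z^2 + z*(11*l + 143) + 462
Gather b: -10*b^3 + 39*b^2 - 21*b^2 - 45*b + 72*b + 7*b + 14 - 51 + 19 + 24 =-10*b^3 + 18*b^2 + 34*b + 6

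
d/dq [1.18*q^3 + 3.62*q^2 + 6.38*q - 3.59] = 3.54*q^2 + 7.24*q + 6.38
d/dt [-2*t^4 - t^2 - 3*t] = -8*t^3 - 2*t - 3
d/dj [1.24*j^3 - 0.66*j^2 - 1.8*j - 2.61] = 3.72*j^2 - 1.32*j - 1.8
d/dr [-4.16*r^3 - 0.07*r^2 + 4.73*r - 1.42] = -12.48*r^2 - 0.14*r + 4.73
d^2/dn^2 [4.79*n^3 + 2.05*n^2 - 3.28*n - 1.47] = 28.74*n + 4.1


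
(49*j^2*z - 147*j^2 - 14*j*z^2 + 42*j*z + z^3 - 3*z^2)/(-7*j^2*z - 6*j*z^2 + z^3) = (-7*j*z + 21*j + z^2 - 3*z)/(z*(j + z))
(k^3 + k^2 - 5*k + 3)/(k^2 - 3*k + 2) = (k^2 + 2*k - 3)/(k - 2)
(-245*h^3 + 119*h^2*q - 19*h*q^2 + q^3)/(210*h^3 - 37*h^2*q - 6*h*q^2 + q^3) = (-7*h + q)/(6*h + q)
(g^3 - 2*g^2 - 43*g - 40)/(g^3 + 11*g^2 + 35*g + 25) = (g - 8)/(g + 5)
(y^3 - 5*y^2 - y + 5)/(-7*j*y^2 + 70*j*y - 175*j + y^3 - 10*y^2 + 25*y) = (y^2 - 1)/(-7*j*y + 35*j + y^2 - 5*y)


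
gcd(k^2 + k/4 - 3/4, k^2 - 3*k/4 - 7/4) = k + 1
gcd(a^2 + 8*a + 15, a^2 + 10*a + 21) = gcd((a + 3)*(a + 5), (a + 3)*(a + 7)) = a + 3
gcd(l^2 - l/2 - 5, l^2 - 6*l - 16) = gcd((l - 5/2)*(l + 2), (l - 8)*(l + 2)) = l + 2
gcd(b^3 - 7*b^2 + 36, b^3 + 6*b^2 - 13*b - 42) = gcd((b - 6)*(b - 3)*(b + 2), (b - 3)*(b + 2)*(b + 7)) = b^2 - b - 6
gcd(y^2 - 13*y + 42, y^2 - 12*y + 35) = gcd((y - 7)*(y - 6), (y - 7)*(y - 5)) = y - 7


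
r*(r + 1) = r^2 + r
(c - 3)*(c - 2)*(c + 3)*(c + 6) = c^4 + 4*c^3 - 21*c^2 - 36*c + 108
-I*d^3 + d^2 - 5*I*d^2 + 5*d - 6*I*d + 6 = (d + 2)*(d + 3)*(-I*d + 1)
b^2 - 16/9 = (b - 4/3)*(b + 4/3)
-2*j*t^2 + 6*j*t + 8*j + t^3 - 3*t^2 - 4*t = (-2*j + t)*(t - 4)*(t + 1)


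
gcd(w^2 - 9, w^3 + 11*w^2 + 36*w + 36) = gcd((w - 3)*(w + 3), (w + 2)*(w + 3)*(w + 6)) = w + 3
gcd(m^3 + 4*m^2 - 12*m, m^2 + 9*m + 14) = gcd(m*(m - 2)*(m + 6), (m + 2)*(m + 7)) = 1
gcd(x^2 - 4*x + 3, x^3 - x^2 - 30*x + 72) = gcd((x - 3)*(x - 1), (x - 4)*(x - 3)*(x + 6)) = x - 3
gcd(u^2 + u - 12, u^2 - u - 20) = u + 4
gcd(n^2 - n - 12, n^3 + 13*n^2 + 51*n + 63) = n + 3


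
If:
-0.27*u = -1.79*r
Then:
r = 0.150837988826816*u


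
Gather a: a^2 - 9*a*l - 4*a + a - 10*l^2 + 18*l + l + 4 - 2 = a^2 + a*(-9*l - 3) - 10*l^2 + 19*l + 2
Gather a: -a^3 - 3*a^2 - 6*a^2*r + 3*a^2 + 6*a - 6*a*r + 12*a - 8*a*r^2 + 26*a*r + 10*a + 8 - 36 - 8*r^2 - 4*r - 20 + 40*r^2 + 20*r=-a^3 - 6*a^2*r + a*(-8*r^2 + 20*r + 28) + 32*r^2 + 16*r - 48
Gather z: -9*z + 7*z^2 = 7*z^2 - 9*z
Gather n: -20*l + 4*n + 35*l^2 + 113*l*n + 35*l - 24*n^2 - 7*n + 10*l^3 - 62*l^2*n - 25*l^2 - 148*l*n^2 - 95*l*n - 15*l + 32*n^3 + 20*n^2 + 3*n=10*l^3 + 10*l^2 + 32*n^3 + n^2*(-148*l - 4) + n*(-62*l^2 + 18*l)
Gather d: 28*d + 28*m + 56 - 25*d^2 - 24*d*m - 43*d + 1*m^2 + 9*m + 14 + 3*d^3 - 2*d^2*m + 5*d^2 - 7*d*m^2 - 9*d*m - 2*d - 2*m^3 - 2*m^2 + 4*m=3*d^3 + d^2*(-2*m - 20) + d*(-7*m^2 - 33*m - 17) - 2*m^3 - m^2 + 41*m + 70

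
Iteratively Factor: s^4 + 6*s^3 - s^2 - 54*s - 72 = (s + 3)*(s^3 + 3*s^2 - 10*s - 24) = (s + 3)*(s + 4)*(s^2 - s - 6) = (s + 2)*(s + 3)*(s + 4)*(s - 3)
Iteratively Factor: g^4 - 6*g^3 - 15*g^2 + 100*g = (g - 5)*(g^3 - g^2 - 20*g) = (g - 5)^2*(g^2 + 4*g) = (g - 5)^2*(g + 4)*(g)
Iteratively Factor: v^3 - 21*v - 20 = (v + 1)*(v^2 - v - 20) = (v + 1)*(v + 4)*(v - 5)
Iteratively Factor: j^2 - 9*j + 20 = (j - 5)*(j - 4)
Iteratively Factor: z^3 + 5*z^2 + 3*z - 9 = (z + 3)*(z^2 + 2*z - 3) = (z + 3)^2*(z - 1)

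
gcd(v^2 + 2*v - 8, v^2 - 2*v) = v - 2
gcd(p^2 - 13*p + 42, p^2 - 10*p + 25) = 1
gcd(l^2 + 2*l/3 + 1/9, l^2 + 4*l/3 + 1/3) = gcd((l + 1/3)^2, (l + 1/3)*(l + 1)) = l + 1/3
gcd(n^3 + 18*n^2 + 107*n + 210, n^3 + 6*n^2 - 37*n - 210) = n^2 + 12*n + 35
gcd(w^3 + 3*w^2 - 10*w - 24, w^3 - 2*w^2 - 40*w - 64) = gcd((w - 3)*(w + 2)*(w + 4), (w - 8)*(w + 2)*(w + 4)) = w^2 + 6*w + 8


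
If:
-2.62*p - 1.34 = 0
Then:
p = -0.51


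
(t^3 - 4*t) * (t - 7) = t^4 - 7*t^3 - 4*t^2 + 28*t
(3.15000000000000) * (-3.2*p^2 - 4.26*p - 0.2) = -10.08*p^2 - 13.419*p - 0.63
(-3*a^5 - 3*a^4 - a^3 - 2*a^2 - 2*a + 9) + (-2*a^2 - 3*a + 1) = -3*a^5 - 3*a^4 - a^3 - 4*a^2 - 5*a + 10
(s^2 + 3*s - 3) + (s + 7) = s^2 + 4*s + 4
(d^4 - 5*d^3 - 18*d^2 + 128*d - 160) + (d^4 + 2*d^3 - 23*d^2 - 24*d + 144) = 2*d^4 - 3*d^3 - 41*d^2 + 104*d - 16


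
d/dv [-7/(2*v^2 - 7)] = 28*v/(2*v^2 - 7)^2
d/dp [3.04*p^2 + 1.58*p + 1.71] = 6.08*p + 1.58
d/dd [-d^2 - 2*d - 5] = -2*d - 2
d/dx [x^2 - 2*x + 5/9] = 2*x - 2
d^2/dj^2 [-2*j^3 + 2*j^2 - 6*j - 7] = 4 - 12*j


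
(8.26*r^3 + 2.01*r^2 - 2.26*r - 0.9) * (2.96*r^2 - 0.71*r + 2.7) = 24.4496*r^5 + 0.085*r^4 + 14.1853*r^3 + 4.3676*r^2 - 5.463*r - 2.43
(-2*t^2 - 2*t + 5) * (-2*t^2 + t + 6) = 4*t^4 + 2*t^3 - 24*t^2 - 7*t + 30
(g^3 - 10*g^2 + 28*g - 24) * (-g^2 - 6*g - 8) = -g^5 + 4*g^4 + 24*g^3 - 64*g^2 - 80*g + 192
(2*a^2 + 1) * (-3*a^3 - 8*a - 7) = -6*a^5 - 19*a^3 - 14*a^2 - 8*a - 7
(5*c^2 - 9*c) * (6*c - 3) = 30*c^3 - 69*c^2 + 27*c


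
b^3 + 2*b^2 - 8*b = b*(b - 2)*(b + 4)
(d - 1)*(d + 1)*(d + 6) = d^3 + 6*d^2 - d - 6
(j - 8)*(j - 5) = j^2 - 13*j + 40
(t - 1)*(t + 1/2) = t^2 - t/2 - 1/2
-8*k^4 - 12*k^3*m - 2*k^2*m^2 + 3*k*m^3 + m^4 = (-2*k + m)*(k + m)*(2*k + m)^2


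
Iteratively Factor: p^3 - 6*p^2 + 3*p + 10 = (p - 2)*(p^2 - 4*p - 5) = (p - 5)*(p - 2)*(p + 1)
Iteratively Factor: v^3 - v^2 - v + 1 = (v + 1)*(v^2 - 2*v + 1) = (v - 1)*(v + 1)*(v - 1)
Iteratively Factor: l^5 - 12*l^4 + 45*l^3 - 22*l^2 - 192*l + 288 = (l + 2)*(l^4 - 14*l^3 + 73*l^2 - 168*l + 144) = (l - 4)*(l + 2)*(l^3 - 10*l^2 + 33*l - 36) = (l - 4)*(l - 3)*(l + 2)*(l^2 - 7*l + 12) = (l - 4)*(l - 3)^2*(l + 2)*(l - 4)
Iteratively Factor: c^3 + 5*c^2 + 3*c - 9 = (c - 1)*(c^2 + 6*c + 9) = (c - 1)*(c + 3)*(c + 3)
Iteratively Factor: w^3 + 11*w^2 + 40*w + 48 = (w + 4)*(w^2 + 7*w + 12) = (w + 3)*(w + 4)*(w + 4)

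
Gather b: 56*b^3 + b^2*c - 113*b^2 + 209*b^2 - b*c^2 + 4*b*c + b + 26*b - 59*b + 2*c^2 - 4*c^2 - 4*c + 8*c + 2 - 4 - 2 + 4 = 56*b^3 + b^2*(c + 96) + b*(-c^2 + 4*c - 32) - 2*c^2 + 4*c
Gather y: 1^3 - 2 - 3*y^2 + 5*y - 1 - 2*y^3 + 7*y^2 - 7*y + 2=-2*y^3 + 4*y^2 - 2*y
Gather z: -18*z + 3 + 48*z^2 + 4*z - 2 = 48*z^2 - 14*z + 1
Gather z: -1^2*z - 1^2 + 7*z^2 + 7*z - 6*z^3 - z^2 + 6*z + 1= -6*z^3 + 6*z^2 + 12*z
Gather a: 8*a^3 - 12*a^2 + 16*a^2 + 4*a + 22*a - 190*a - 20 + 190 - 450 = 8*a^3 + 4*a^2 - 164*a - 280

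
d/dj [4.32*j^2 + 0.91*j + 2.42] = 8.64*j + 0.91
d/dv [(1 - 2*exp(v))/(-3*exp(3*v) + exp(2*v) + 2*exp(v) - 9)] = ((2*exp(v) - 1)*(-9*exp(2*v) + 2*exp(v) + 2) + 6*exp(3*v) - 2*exp(2*v) - 4*exp(v) + 18)*exp(v)/(3*exp(3*v) - exp(2*v) - 2*exp(v) + 9)^2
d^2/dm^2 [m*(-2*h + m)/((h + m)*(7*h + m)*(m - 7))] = 2*(-m*(h + m)^2*(2*h - m)*(7*h + m)^2 - m*(h + m)^2*(2*h - m)*(7*h + m)*(m - 7) - m*(h + m)^2*(2*h - m)*(m - 7)^2 - m*(h + m)*(2*h - m)*(7*h + m)^2*(m - 7) - m*(h + m)*(2*h - m)*(7*h + m)*(m - 7)^2 - m*(2*h - m)*(7*h + m)^2*(m - 7)^2 + 2*(h - m)*(h + m)^2*(7*h + m)^2*(m - 7) + 2*(h - m)*(h + m)^2*(7*h + m)*(m - 7)^2 + 2*(h - m)*(h + m)*(7*h + m)^2*(m - 7)^2 + (h + m)^2*(7*h + m)^2*(m - 7)^2)/((h + m)^3*(7*h + m)^3*(m - 7)^3)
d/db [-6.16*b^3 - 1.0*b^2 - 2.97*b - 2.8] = -18.48*b^2 - 2.0*b - 2.97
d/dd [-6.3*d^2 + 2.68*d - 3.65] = 2.68 - 12.6*d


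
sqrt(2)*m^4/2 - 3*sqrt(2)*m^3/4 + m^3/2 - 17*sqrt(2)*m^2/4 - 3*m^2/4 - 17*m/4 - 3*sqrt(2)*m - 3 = (m - 4)*(m + 3/2)*(m + sqrt(2)/2)*(sqrt(2)*m/2 + sqrt(2)/2)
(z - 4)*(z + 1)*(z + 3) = z^3 - 13*z - 12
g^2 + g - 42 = (g - 6)*(g + 7)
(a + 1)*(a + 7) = a^2 + 8*a + 7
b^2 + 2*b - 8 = (b - 2)*(b + 4)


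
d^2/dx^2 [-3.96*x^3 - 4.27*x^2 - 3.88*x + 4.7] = -23.76*x - 8.54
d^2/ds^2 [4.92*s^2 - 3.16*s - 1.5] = 9.84000000000000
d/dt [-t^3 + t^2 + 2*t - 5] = -3*t^2 + 2*t + 2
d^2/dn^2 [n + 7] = 0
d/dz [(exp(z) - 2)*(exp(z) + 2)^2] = (exp(z) + 2)*(3*exp(z) - 2)*exp(z)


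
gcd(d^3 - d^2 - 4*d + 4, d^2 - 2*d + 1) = d - 1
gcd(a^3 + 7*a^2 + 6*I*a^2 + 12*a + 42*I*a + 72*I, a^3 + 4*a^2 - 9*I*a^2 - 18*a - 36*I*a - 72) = a + 4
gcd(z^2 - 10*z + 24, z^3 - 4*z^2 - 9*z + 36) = z - 4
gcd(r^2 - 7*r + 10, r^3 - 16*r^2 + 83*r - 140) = r - 5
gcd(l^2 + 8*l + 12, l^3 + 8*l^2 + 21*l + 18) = l + 2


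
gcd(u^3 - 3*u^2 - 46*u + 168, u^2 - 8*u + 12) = u - 6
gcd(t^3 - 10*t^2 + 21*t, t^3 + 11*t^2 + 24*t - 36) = 1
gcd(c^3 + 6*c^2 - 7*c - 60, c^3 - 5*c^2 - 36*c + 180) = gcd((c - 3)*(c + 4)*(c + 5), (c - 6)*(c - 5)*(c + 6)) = 1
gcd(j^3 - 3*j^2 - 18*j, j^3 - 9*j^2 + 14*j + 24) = j - 6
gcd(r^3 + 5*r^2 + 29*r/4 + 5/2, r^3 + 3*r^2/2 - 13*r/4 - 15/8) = r^2 + 3*r + 5/4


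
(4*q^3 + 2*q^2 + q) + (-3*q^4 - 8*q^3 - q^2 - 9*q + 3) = -3*q^4 - 4*q^3 + q^2 - 8*q + 3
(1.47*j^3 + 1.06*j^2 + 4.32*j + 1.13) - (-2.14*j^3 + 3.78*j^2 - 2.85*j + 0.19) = 3.61*j^3 - 2.72*j^2 + 7.17*j + 0.94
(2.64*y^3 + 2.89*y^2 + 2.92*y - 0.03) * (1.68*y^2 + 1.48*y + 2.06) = 4.4352*y^5 + 8.7624*y^4 + 14.6212*y^3 + 10.2246*y^2 + 5.9708*y - 0.0618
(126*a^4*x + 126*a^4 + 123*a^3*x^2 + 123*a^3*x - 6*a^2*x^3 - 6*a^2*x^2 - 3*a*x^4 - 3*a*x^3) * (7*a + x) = 882*a^5*x + 882*a^5 + 987*a^4*x^2 + 987*a^4*x + 81*a^3*x^3 + 81*a^3*x^2 - 27*a^2*x^4 - 27*a^2*x^3 - 3*a*x^5 - 3*a*x^4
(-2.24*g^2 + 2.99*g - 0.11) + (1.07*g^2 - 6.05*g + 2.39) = -1.17*g^2 - 3.06*g + 2.28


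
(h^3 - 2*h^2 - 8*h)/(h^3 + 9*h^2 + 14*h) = (h - 4)/(h + 7)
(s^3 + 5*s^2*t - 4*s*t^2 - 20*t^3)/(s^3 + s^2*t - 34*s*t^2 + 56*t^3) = (s^2 + 7*s*t + 10*t^2)/(s^2 + 3*s*t - 28*t^2)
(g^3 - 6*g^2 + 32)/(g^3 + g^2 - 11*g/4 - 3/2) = 4*(g^2 - 8*g + 16)/(4*g^2 - 4*g - 3)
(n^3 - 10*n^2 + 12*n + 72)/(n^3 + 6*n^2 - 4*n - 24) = (n^2 - 12*n + 36)/(n^2 + 4*n - 12)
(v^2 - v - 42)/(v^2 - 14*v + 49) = (v + 6)/(v - 7)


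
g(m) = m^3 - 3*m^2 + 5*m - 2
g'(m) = 3*m^2 - 6*m + 5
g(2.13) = 4.70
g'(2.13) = 5.83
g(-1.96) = -30.85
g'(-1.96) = 28.28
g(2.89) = 11.53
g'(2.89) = 12.72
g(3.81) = 28.81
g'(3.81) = 25.69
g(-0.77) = -8.09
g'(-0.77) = 11.40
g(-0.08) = -2.42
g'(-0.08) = 5.50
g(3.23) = 16.55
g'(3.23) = 16.92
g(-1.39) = -17.43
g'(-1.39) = 19.14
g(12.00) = 1354.00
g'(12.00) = 365.00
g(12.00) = 1354.00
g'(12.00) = 365.00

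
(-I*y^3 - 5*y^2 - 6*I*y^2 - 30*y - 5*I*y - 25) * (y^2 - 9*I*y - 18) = -I*y^5 - 14*y^4 - 6*I*y^4 - 84*y^3 + 58*I*y^3 + 20*y^2 + 378*I*y^2 + 540*y + 315*I*y + 450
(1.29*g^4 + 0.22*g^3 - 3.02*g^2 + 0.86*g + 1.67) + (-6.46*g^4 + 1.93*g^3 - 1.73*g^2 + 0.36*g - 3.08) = -5.17*g^4 + 2.15*g^3 - 4.75*g^2 + 1.22*g - 1.41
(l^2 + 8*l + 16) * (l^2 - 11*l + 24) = l^4 - 3*l^3 - 48*l^2 + 16*l + 384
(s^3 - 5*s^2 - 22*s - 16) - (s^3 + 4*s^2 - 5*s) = -9*s^2 - 17*s - 16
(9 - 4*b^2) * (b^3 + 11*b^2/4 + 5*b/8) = -4*b^5 - 11*b^4 + 13*b^3/2 + 99*b^2/4 + 45*b/8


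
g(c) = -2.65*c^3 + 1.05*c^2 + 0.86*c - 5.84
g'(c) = -7.95*c^2 + 2.1*c + 0.86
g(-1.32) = 0.95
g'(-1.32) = -15.76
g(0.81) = -5.86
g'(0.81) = -2.65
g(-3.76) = 146.64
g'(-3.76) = -119.43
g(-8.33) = 1591.58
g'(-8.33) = -568.27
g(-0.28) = -5.94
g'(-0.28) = -0.35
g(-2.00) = 17.84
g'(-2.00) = -35.14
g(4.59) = -236.03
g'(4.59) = -156.99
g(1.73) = -14.93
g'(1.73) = -19.30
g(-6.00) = 599.20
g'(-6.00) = -297.94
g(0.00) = -5.84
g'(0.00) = 0.86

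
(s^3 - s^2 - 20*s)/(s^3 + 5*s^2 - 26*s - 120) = s/(s + 6)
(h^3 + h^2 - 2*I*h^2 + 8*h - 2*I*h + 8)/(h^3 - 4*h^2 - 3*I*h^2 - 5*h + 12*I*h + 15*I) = (h^2 - 2*I*h + 8)/(h^2 - h*(5 + 3*I) + 15*I)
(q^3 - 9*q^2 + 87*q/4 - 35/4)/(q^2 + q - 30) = (q^2 - 4*q + 7/4)/(q + 6)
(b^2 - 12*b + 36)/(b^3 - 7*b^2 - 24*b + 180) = 1/(b + 5)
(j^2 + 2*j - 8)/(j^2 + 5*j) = (j^2 + 2*j - 8)/(j*(j + 5))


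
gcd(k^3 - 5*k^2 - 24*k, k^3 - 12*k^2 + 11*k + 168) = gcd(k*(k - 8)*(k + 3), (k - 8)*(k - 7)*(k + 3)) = k^2 - 5*k - 24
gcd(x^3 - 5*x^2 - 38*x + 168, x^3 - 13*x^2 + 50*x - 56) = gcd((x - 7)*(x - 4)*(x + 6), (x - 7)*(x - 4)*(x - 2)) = x^2 - 11*x + 28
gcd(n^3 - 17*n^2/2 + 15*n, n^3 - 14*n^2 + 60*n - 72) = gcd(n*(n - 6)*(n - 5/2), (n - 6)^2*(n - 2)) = n - 6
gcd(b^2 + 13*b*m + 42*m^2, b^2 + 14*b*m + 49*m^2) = b + 7*m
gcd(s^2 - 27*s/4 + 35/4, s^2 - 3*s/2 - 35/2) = s - 5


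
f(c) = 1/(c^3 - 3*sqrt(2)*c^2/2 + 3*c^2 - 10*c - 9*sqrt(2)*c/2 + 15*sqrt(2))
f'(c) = (-3*c^2 - 6*c + 3*sqrt(2)*c + 9*sqrt(2)/2 + 10)/(c^3 - 3*sqrt(2)*c^2/2 + 3*c^2 - 10*c - 9*sqrt(2)*c/2 + 15*sqrt(2))^2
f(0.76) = 0.10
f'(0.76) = 0.14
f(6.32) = 0.00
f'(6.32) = 0.00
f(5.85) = 0.01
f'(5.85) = 0.00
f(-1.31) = 0.02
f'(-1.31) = 0.01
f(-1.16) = 0.03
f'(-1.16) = 0.01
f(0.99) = 0.15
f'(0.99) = 0.25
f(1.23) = 0.23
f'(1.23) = 0.53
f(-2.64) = 0.02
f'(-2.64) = 0.00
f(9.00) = 0.00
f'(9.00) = 0.00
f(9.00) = 0.00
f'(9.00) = 0.00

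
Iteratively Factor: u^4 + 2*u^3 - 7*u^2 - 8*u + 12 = (u + 3)*(u^3 - u^2 - 4*u + 4) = (u + 2)*(u + 3)*(u^2 - 3*u + 2) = (u - 1)*(u + 2)*(u + 3)*(u - 2)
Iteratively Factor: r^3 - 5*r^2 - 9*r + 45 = (r - 3)*(r^2 - 2*r - 15) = (r - 5)*(r - 3)*(r + 3)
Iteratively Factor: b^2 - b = (b)*(b - 1)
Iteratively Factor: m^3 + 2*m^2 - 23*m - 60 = (m + 4)*(m^2 - 2*m - 15) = (m - 5)*(m + 4)*(m + 3)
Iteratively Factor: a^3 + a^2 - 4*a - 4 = (a - 2)*(a^2 + 3*a + 2) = (a - 2)*(a + 1)*(a + 2)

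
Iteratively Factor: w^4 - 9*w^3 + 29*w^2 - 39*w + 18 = (w - 3)*(w^3 - 6*w^2 + 11*w - 6) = (w - 3)*(w - 1)*(w^2 - 5*w + 6) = (w - 3)^2*(w - 1)*(w - 2)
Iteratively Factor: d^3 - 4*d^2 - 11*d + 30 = (d - 2)*(d^2 - 2*d - 15) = (d - 2)*(d + 3)*(d - 5)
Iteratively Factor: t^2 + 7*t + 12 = (t + 3)*(t + 4)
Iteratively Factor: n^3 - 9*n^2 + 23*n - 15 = (n - 1)*(n^2 - 8*n + 15) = (n - 3)*(n - 1)*(n - 5)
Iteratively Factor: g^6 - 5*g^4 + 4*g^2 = (g - 2)*(g^5 + 2*g^4 - g^3 - 2*g^2) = g*(g - 2)*(g^4 + 2*g^3 - g^2 - 2*g) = g*(g - 2)*(g + 1)*(g^3 + g^2 - 2*g) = g*(g - 2)*(g + 1)*(g + 2)*(g^2 - g) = g*(g - 2)*(g - 1)*(g + 1)*(g + 2)*(g)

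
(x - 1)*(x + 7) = x^2 + 6*x - 7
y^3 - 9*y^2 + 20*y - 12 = (y - 6)*(y - 2)*(y - 1)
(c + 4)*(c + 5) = c^2 + 9*c + 20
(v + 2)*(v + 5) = v^2 + 7*v + 10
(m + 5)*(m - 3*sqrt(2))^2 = m^3 - 6*sqrt(2)*m^2 + 5*m^2 - 30*sqrt(2)*m + 18*m + 90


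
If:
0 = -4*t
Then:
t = 0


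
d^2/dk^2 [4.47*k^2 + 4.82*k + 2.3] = 8.94000000000000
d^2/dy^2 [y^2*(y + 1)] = 6*y + 2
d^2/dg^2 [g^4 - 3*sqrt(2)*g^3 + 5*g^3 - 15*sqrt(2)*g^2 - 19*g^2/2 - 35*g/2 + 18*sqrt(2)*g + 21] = 12*g^2 - 18*sqrt(2)*g + 30*g - 30*sqrt(2) - 19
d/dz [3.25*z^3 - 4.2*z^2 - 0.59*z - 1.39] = 9.75*z^2 - 8.4*z - 0.59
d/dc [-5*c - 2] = -5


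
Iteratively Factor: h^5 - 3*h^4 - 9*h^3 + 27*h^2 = (h)*(h^4 - 3*h^3 - 9*h^2 + 27*h) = h*(h - 3)*(h^3 - 9*h) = h*(h - 3)*(h + 3)*(h^2 - 3*h) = h^2*(h - 3)*(h + 3)*(h - 3)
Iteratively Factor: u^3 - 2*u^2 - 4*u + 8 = (u - 2)*(u^2 - 4) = (u - 2)*(u + 2)*(u - 2)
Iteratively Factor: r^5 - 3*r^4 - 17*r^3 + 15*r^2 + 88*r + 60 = (r + 2)*(r^4 - 5*r^3 - 7*r^2 + 29*r + 30) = (r + 1)*(r + 2)*(r^3 - 6*r^2 - r + 30) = (r + 1)*(r + 2)^2*(r^2 - 8*r + 15) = (r - 3)*(r + 1)*(r + 2)^2*(r - 5)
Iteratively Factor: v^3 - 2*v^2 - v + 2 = (v + 1)*(v^2 - 3*v + 2) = (v - 1)*(v + 1)*(v - 2)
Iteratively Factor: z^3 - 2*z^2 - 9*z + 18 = (z - 2)*(z^2 - 9) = (z - 3)*(z - 2)*(z + 3)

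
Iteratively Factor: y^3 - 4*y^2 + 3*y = (y)*(y^2 - 4*y + 3) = y*(y - 1)*(y - 3)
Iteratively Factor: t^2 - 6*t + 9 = (t - 3)*(t - 3)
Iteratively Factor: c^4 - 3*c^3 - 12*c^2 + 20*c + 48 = (c + 2)*(c^3 - 5*c^2 - 2*c + 24) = (c - 3)*(c + 2)*(c^2 - 2*c - 8) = (c - 3)*(c + 2)^2*(c - 4)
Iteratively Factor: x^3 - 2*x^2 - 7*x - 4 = (x + 1)*(x^2 - 3*x - 4) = (x + 1)^2*(x - 4)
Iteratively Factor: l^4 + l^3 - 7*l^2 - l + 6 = (l + 3)*(l^3 - 2*l^2 - l + 2) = (l + 1)*(l + 3)*(l^2 - 3*l + 2) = (l - 1)*(l + 1)*(l + 3)*(l - 2)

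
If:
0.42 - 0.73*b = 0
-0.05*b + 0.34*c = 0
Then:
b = 0.58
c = 0.08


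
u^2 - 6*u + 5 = (u - 5)*(u - 1)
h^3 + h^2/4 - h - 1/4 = (h - 1)*(h + 1/4)*(h + 1)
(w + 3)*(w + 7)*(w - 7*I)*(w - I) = w^4 + 10*w^3 - 8*I*w^3 + 14*w^2 - 80*I*w^2 - 70*w - 168*I*w - 147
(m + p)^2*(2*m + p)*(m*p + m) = 2*m^4*p + 2*m^4 + 5*m^3*p^2 + 5*m^3*p + 4*m^2*p^3 + 4*m^2*p^2 + m*p^4 + m*p^3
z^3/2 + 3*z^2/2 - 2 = (z/2 + 1)*(z - 1)*(z + 2)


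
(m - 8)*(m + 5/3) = m^2 - 19*m/3 - 40/3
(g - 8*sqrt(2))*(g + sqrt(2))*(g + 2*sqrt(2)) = g^3 - 5*sqrt(2)*g^2 - 44*g - 32*sqrt(2)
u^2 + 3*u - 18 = (u - 3)*(u + 6)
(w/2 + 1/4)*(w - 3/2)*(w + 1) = w^3/2 - 7*w/8 - 3/8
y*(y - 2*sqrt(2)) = y^2 - 2*sqrt(2)*y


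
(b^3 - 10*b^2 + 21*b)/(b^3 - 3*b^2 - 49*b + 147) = b/(b + 7)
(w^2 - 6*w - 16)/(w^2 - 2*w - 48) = (w + 2)/(w + 6)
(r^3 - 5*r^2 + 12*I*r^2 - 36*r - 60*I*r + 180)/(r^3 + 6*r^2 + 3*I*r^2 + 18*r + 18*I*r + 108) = (r^2 + r*(-5 + 6*I) - 30*I)/(r^2 + 3*r*(2 - I) - 18*I)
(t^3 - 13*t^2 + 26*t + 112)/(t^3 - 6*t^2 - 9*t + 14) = (t - 8)/(t - 1)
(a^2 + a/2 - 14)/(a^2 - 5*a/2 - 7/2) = (a + 4)/(a + 1)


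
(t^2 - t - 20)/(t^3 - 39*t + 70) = (t + 4)/(t^2 + 5*t - 14)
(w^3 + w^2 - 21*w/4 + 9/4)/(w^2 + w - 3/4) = (2*w^2 + 3*w - 9)/(2*w + 3)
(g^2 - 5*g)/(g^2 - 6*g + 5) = g/(g - 1)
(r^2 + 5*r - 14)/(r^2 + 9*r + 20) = (r^2 + 5*r - 14)/(r^2 + 9*r + 20)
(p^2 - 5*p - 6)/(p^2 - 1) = (p - 6)/(p - 1)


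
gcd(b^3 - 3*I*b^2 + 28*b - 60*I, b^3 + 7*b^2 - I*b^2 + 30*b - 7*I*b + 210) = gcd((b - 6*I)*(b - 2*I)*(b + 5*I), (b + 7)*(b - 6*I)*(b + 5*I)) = b^2 - I*b + 30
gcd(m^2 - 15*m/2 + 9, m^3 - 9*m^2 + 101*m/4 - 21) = m - 3/2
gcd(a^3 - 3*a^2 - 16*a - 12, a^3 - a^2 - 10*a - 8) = a^2 + 3*a + 2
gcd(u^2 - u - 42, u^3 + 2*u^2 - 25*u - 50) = 1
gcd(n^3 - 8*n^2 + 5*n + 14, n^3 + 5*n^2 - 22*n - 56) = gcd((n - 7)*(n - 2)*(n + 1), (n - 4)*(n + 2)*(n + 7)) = 1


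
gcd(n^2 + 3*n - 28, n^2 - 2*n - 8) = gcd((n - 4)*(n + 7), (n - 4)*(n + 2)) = n - 4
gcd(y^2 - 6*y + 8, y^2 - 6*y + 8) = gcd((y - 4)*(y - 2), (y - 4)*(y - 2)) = y^2 - 6*y + 8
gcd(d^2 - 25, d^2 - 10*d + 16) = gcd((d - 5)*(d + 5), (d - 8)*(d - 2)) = 1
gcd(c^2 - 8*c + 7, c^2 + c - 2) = c - 1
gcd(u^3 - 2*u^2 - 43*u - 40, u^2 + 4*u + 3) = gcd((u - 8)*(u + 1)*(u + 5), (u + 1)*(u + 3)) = u + 1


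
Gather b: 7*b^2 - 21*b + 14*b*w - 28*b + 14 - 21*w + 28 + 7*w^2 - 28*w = 7*b^2 + b*(14*w - 49) + 7*w^2 - 49*w + 42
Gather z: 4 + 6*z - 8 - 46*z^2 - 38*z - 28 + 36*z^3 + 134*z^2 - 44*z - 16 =36*z^3 + 88*z^2 - 76*z - 48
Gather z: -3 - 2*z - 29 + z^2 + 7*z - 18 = z^2 + 5*z - 50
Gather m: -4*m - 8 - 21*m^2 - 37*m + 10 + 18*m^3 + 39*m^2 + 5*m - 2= 18*m^3 + 18*m^2 - 36*m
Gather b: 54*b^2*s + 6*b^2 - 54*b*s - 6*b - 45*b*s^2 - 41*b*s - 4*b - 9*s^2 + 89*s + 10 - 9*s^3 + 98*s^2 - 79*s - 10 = b^2*(54*s + 6) + b*(-45*s^2 - 95*s - 10) - 9*s^3 + 89*s^2 + 10*s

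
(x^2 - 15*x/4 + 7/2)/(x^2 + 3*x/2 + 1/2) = (4*x^2 - 15*x + 14)/(2*(2*x^2 + 3*x + 1))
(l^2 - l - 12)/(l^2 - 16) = (l + 3)/(l + 4)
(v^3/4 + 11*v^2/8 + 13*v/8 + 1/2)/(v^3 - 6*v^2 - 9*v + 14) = (2*v^3 + 11*v^2 + 13*v + 4)/(8*(v^3 - 6*v^2 - 9*v + 14))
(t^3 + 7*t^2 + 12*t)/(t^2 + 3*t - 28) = t*(t^2 + 7*t + 12)/(t^2 + 3*t - 28)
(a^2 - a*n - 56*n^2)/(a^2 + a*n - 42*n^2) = (a - 8*n)/(a - 6*n)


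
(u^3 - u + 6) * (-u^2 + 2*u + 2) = -u^5 + 2*u^4 + 3*u^3 - 8*u^2 + 10*u + 12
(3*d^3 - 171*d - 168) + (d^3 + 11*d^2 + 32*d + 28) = 4*d^3 + 11*d^2 - 139*d - 140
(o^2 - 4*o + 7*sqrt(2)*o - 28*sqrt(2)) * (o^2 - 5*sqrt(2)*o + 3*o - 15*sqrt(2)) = o^4 - o^3 + 2*sqrt(2)*o^3 - 82*o^2 - 2*sqrt(2)*o^2 - 24*sqrt(2)*o + 70*o + 840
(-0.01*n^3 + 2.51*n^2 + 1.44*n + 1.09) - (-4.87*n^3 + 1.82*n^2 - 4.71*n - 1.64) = 4.86*n^3 + 0.69*n^2 + 6.15*n + 2.73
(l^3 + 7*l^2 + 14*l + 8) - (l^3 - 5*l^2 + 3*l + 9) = 12*l^2 + 11*l - 1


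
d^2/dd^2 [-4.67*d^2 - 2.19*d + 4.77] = -9.34000000000000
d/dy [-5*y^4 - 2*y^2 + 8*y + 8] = -20*y^3 - 4*y + 8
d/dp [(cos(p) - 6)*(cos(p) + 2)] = 2*(2 - cos(p))*sin(p)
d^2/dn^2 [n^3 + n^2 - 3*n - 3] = 6*n + 2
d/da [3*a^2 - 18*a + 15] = 6*a - 18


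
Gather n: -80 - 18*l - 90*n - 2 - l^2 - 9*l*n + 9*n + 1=-l^2 - 18*l + n*(-9*l - 81) - 81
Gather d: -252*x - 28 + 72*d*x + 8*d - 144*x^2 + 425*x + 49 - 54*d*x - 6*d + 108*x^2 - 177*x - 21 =d*(18*x + 2) - 36*x^2 - 4*x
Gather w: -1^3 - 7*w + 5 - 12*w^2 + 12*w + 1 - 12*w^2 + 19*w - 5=-24*w^2 + 24*w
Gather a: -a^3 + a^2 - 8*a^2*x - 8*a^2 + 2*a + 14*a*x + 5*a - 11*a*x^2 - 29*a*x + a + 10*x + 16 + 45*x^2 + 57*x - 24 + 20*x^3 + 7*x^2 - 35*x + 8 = -a^3 + a^2*(-8*x - 7) + a*(-11*x^2 - 15*x + 8) + 20*x^3 + 52*x^2 + 32*x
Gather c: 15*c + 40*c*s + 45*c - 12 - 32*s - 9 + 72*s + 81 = c*(40*s + 60) + 40*s + 60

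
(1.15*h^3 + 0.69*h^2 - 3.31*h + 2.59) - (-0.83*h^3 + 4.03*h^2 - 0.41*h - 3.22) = 1.98*h^3 - 3.34*h^2 - 2.9*h + 5.81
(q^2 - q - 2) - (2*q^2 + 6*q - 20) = -q^2 - 7*q + 18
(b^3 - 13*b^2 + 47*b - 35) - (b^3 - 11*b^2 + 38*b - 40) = -2*b^2 + 9*b + 5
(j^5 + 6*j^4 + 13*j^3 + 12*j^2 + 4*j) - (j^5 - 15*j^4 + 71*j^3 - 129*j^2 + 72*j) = 21*j^4 - 58*j^3 + 141*j^2 - 68*j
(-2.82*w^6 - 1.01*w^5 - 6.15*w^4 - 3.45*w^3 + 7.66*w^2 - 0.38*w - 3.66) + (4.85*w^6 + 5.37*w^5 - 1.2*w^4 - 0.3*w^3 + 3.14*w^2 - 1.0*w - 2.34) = 2.03*w^6 + 4.36*w^5 - 7.35*w^4 - 3.75*w^3 + 10.8*w^2 - 1.38*w - 6.0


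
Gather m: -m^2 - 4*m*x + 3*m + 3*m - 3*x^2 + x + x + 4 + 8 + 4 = -m^2 + m*(6 - 4*x) - 3*x^2 + 2*x + 16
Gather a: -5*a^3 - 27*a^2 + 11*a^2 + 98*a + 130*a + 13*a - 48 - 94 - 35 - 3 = -5*a^3 - 16*a^2 + 241*a - 180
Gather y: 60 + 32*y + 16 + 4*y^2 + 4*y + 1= 4*y^2 + 36*y + 77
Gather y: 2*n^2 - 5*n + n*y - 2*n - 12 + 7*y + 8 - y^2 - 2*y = 2*n^2 - 7*n - y^2 + y*(n + 5) - 4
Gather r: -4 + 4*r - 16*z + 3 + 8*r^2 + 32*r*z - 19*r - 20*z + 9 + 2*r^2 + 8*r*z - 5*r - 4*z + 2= 10*r^2 + r*(40*z - 20) - 40*z + 10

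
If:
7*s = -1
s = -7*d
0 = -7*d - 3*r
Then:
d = 1/49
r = -1/21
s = -1/7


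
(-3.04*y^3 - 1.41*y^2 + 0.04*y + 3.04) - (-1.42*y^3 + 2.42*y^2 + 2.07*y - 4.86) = -1.62*y^3 - 3.83*y^2 - 2.03*y + 7.9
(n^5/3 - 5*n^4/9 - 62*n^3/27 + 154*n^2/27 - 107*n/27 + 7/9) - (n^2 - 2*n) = n^5/3 - 5*n^4/9 - 62*n^3/27 + 127*n^2/27 - 53*n/27 + 7/9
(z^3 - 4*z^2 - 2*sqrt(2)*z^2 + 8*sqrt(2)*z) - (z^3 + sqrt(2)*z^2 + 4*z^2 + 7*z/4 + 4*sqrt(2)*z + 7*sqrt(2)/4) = -8*z^2 - 3*sqrt(2)*z^2 - 7*z/4 + 4*sqrt(2)*z - 7*sqrt(2)/4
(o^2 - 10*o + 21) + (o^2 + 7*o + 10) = 2*o^2 - 3*o + 31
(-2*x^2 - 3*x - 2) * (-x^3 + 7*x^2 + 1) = 2*x^5 - 11*x^4 - 19*x^3 - 16*x^2 - 3*x - 2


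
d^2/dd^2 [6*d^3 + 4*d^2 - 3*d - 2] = 36*d + 8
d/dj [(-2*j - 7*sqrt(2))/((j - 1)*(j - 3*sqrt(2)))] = (-2*(j - 1)*(j - 3*sqrt(2)) + (j - 1)*(2*j + 7*sqrt(2)) + (j - 3*sqrt(2))*(2*j + 7*sqrt(2)))/((j - 1)^2*(j - 3*sqrt(2))^2)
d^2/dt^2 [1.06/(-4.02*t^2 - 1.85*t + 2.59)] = (34.260048*t^2 + 15.76644*t - 1.06*(8.04*t + 1.85)*(16.08*t + 3.7) - 22.073016)/(4.02*t^2 + 1.85*t - 2.59)^3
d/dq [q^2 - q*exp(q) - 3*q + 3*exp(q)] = -q*exp(q) + 2*q + 2*exp(q) - 3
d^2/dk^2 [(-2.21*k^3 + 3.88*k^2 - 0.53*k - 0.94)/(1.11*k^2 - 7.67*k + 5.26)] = (-3.5527136788005e-15*k^5 - 2.8421709430404e-14*k^4 - 169.45684*k^3 + 392.09244*k^2 - 300.28836*k + 72.31396)/(1.367631*k^6 - 28.350621*k^5 + 215.342775*k^4 - 719.910035*k^3 + 1020.45315*k^2 - 636.631476*k + 145.531576)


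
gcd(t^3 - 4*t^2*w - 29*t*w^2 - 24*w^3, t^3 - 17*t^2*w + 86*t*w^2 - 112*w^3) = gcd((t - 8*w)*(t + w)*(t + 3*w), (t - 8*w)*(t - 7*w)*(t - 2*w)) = t - 8*w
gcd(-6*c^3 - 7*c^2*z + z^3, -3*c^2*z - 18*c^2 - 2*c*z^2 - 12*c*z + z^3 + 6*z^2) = -3*c^2 - 2*c*z + z^2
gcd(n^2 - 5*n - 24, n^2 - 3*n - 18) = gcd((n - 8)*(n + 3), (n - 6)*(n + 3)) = n + 3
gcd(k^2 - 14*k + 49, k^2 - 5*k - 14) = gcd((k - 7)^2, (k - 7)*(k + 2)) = k - 7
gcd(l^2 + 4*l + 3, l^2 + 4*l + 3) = l^2 + 4*l + 3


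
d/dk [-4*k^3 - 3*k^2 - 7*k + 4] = -12*k^2 - 6*k - 7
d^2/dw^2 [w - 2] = 0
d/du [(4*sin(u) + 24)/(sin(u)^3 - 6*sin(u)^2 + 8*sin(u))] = 8*(-sin(u)^3 - 6*sin(u)^2 + 36*sin(u) - 24)*cos(u)/((sin(u) - 4)^2*(sin(u) - 2)^2*sin(u)^2)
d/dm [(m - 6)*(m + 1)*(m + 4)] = 3*m^2 - 2*m - 26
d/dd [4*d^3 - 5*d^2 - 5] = 2*d*(6*d - 5)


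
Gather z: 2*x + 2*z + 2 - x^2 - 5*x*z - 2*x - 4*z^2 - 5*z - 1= -x^2 - 4*z^2 + z*(-5*x - 3) + 1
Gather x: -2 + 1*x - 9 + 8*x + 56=9*x + 45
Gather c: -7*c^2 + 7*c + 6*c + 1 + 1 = -7*c^2 + 13*c + 2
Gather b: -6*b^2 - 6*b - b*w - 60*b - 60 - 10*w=-6*b^2 + b*(-w - 66) - 10*w - 60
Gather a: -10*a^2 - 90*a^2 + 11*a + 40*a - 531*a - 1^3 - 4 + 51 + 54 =-100*a^2 - 480*a + 100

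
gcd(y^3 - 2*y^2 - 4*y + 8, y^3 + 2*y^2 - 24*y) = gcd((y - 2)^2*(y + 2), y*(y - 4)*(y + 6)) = 1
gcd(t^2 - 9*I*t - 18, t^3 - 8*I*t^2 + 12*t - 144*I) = t - 6*I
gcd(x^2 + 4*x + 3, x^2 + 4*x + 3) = x^2 + 4*x + 3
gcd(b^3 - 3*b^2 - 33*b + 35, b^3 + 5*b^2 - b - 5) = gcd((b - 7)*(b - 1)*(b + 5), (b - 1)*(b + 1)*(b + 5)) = b^2 + 4*b - 5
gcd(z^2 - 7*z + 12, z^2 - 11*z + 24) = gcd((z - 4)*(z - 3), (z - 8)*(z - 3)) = z - 3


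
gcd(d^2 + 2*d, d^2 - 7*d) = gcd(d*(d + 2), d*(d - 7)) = d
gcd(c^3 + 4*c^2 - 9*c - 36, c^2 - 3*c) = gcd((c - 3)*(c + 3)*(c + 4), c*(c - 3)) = c - 3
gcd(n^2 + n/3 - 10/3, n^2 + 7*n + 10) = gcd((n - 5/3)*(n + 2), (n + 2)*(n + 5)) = n + 2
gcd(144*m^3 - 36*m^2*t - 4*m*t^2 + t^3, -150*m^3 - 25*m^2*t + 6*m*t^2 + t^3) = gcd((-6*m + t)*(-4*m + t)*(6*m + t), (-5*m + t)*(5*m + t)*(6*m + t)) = 6*m + t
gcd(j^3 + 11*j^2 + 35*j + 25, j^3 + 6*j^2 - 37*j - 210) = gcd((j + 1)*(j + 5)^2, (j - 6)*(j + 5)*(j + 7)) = j + 5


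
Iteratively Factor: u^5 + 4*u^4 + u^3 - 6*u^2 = (u + 2)*(u^4 + 2*u^3 - 3*u^2) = (u + 2)*(u + 3)*(u^3 - u^2) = u*(u + 2)*(u + 3)*(u^2 - u) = u^2*(u + 2)*(u + 3)*(u - 1)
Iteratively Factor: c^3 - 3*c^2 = (c)*(c^2 - 3*c) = c*(c - 3)*(c)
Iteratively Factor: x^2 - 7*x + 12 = (x - 4)*(x - 3)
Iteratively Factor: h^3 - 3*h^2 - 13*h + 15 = (h - 1)*(h^2 - 2*h - 15) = (h - 1)*(h + 3)*(h - 5)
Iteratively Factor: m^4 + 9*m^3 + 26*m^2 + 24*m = (m + 2)*(m^3 + 7*m^2 + 12*m) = (m + 2)*(m + 4)*(m^2 + 3*m) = m*(m + 2)*(m + 4)*(m + 3)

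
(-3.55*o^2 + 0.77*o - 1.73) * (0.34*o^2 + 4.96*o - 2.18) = -1.207*o^4 - 17.3462*o^3 + 10.97*o^2 - 10.2594*o + 3.7714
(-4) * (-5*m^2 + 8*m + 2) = 20*m^2 - 32*m - 8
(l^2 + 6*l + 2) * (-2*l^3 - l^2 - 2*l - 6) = -2*l^5 - 13*l^4 - 12*l^3 - 20*l^2 - 40*l - 12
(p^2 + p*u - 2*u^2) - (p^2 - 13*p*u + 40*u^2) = 14*p*u - 42*u^2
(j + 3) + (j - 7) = 2*j - 4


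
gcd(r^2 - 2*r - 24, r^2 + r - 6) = 1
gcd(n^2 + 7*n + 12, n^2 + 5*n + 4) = n + 4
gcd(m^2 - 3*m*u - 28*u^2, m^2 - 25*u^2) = 1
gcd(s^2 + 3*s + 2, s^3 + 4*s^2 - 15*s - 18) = s + 1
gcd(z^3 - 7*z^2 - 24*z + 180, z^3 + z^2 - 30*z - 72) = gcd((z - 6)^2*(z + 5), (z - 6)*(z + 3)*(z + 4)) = z - 6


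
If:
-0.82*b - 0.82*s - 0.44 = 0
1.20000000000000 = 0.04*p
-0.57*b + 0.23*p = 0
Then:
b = 12.11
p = 30.00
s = -12.64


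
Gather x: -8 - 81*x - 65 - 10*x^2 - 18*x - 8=-10*x^2 - 99*x - 81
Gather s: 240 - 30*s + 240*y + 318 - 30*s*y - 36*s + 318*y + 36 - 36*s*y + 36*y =s*(-66*y - 66) + 594*y + 594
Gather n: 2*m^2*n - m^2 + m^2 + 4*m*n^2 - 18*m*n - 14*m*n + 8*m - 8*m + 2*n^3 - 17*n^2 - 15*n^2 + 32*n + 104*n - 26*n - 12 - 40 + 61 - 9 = 2*n^3 + n^2*(4*m - 32) + n*(2*m^2 - 32*m + 110)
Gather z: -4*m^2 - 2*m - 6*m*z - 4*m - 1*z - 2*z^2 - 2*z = -4*m^2 - 6*m - 2*z^2 + z*(-6*m - 3)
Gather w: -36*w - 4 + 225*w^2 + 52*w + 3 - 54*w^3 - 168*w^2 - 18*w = -54*w^3 + 57*w^2 - 2*w - 1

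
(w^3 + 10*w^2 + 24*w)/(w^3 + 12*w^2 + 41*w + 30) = w*(w + 4)/(w^2 + 6*w + 5)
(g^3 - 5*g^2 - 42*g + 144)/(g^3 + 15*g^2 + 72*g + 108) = (g^2 - 11*g + 24)/(g^2 + 9*g + 18)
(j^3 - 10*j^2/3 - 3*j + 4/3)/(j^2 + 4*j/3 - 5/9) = 3*(j^2 - 3*j - 4)/(3*j + 5)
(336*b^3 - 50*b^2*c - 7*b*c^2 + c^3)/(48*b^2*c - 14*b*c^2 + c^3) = (7*b + c)/c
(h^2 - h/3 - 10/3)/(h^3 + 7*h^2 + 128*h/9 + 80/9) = 3*(h - 2)/(3*h^2 + 16*h + 16)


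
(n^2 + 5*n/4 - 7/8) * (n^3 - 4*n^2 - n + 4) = n^5 - 11*n^4/4 - 55*n^3/8 + 25*n^2/4 + 47*n/8 - 7/2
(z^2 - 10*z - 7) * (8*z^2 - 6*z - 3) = 8*z^4 - 86*z^3 + z^2 + 72*z + 21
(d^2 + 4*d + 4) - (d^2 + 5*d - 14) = 18 - d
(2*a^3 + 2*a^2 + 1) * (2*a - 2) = 4*a^4 - 4*a^2 + 2*a - 2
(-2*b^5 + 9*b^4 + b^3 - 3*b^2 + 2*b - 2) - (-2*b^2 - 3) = -2*b^5 + 9*b^4 + b^3 - b^2 + 2*b + 1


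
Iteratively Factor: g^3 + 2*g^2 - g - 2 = (g + 2)*(g^2 - 1) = (g + 1)*(g + 2)*(g - 1)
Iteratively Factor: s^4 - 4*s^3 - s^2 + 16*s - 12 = (s + 2)*(s^3 - 6*s^2 + 11*s - 6) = (s - 2)*(s + 2)*(s^2 - 4*s + 3) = (s - 3)*(s - 2)*(s + 2)*(s - 1)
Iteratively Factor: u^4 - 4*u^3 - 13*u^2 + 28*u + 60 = (u + 2)*(u^3 - 6*u^2 - u + 30) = (u - 5)*(u + 2)*(u^2 - u - 6) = (u - 5)*(u - 3)*(u + 2)*(u + 2)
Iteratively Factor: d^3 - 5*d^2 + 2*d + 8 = (d + 1)*(d^2 - 6*d + 8) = (d - 2)*(d + 1)*(d - 4)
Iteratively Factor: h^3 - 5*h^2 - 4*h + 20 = (h - 2)*(h^2 - 3*h - 10) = (h - 5)*(h - 2)*(h + 2)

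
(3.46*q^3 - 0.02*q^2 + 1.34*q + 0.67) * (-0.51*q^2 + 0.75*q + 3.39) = -1.7646*q^5 + 2.6052*q^4 + 11.031*q^3 + 0.5955*q^2 + 5.0451*q + 2.2713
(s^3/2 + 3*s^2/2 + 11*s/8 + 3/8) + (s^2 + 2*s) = s^3/2 + 5*s^2/2 + 27*s/8 + 3/8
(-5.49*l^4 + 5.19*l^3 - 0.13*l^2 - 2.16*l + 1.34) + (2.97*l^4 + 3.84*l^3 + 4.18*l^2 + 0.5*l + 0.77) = -2.52*l^4 + 9.03*l^3 + 4.05*l^2 - 1.66*l + 2.11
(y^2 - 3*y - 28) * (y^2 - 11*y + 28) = y^4 - 14*y^3 + 33*y^2 + 224*y - 784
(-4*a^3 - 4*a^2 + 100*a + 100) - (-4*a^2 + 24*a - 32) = -4*a^3 + 76*a + 132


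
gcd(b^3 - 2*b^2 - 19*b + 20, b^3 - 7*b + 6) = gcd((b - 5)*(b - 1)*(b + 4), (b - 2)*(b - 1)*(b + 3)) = b - 1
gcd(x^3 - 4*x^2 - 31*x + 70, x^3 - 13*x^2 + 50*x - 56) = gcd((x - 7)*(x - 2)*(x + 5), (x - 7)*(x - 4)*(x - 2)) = x^2 - 9*x + 14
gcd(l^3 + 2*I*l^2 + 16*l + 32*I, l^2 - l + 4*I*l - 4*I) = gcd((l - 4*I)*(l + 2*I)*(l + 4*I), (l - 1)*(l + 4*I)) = l + 4*I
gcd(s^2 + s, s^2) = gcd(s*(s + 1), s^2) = s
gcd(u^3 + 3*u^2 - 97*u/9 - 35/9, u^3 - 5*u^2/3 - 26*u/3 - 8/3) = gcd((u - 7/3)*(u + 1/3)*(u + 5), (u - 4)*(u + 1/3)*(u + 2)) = u + 1/3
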